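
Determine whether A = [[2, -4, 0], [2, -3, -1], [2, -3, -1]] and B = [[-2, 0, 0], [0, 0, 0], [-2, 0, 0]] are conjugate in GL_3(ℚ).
No.

Both have characteristic polynomial x^2(x + 2), but the minimal polynomial of A is x^2(x + 2) while the minimal polynomial of B is x(x + 2). The minimal polynomial is a similarity invariant, so A and B are not similar.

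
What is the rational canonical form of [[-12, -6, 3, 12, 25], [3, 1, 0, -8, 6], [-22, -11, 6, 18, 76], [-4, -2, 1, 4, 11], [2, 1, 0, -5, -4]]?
The invariant factors of A (the non-unit diagonal entries of the Smith normal form of xI - A over ℚ[x]) are (x + 1)(x + 4)(x^3 - x + 2), each dividing the next. The characteristic polynomial is their product, (x + 1)(x + 4)(x^3 - x + 2).

The rational canonical form is the block-diagonal matrix of companion matrices C(f_i):
R = [[0, 0, 0, 0, -8], [1, 0, 0, 0, -6], [0, 1, 0, 0, 3], [0, 0, 1, 0, -3], [0, 0, 0, 1, -5]].

Note the characteristic polynomial does not split into linear factors over ℚ, so A has no Jordan form over ℚ; the rational canonical form exists over any field.

R = [[0, 0, 0, 0, -8], [1, 0, 0, 0, -6], [0, 1, 0, 0, 3], [0, 0, 1, 0, -3], [0, 0, 0, 1, -5]]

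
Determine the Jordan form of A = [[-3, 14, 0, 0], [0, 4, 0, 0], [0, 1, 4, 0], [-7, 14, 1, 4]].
J = [[-3, 0, 0, 0], [0, 4, 1, 0], [0, 0, 4, 1], [0, 0, 0, 4]]

The characteristic polynomial is det(xI - A) = (x - 4)^3(x + 3), so the eigenvalues are -3 (algebraic multiplicity 1), 4 (algebraic multiplicity 3).

For λ = -3: algebraic multiplicity 1 gives one 1×1 block.

For λ = 4: rank(A - 4I) = 3, rank((A - 4I)^2) = 2, rank((A - 4I)^3) = 1. The eigenspace has dimension 4 - 3 = 1, so there is 1 Jordan block; the rank sequence gives block sizes [3].

Assembling the blocks gives the Jordan form J above.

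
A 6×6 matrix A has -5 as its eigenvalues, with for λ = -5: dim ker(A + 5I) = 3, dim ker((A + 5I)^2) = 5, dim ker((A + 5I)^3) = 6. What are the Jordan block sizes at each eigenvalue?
Jordan blocks: (-5, 3), (-5, 2), (-5, 1)

λ = -5: successive nullity increments [3, 2, 1] count blocks of size ≥ k; block sizes are [3, 2, 1].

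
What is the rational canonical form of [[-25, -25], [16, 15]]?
R = [[0, -25], [1, -10]]

The invariant factors of A (the non-unit diagonal entries of the Smith normal form of xI - A over ℚ[x]) are (x + 5)^2, each dividing the next. The characteristic polynomial is their product, (x + 5)^2.

The rational canonical form is the block-diagonal matrix of companion matrices C(f_i):
R = [[0, -25], [1, -10]].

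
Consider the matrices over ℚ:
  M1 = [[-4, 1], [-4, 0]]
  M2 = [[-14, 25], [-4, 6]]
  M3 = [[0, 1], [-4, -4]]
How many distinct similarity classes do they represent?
Characteristic polynomials: χ_{M1} = (x + 2)^2, χ_{M2} = (x + 4)^2, χ_{M3} = (x + 2)^2.

{M1, M3}: invariant factors (x + 2)^2.

{M2}: invariant factors (x + 4)^2.

Matrices are similar if and only if their invariant-factor lists agree; the partition into similarity classes is {M1, M3}, {M2}.

2 classes: {M1, M3}, {M2}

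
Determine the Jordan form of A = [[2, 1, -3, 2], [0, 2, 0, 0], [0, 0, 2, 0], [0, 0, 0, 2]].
J = [[2, 1, 0, 0], [0, 2, 0, 0], [0, 0, 2, 0], [0, 0, 0, 2]]

The characteristic polynomial is det(xI - A) = (x - 2)^4, so the eigenvalues are 2 (algebraic multiplicity 4).

For λ = 2: rank(A - 2I) = 1, rank((A - 2I)^2) = 0. The eigenspace has dimension 4 - 1 = 3, so there are 3 Jordan blocks; the rank sequence gives block sizes [2, 1, 1].

Assembling the blocks gives the Jordan form J above.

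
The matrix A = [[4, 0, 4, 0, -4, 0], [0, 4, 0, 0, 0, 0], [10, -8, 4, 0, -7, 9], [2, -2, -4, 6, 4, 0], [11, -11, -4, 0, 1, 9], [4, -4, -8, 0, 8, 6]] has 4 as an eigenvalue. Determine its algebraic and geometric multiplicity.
algebraic multiplicity 1, geometric multiplicity 1

The characteristic polynomial is (x - 6)^4(x - 4)(x + 3), so the factor x - 4 appears with exponent 1: the algebraic multiplicity is 1.

rank(A - 4I) = 5, so the eigenspace has dimension 6 - 5 = 1: the geometric multiplicity is 1.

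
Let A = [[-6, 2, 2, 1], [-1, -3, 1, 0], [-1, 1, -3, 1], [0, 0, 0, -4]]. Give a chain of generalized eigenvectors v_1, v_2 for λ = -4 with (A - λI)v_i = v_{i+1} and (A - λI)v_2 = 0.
v_1 = [[0, 1, 0, 0]]^T, v_2 = [[2, 1, 1, 0]]^T

We seek v_1 ∈ ker((A + 4I)^2) \ ker(A + 4I), then set v_{i+1} = (A + 4I) v_i.

One such chain is v_1 = [[0, 1, 0, 0]]^T, v_2 = [[2, 1, 1, 0]]^T. Check: (A + 4I) v_2 = [[0, 0, 0, 0]]^T = 0.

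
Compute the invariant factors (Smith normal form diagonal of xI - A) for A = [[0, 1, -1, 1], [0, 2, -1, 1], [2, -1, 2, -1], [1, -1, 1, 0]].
The Jordan structure of A has elementary divisors (x - 1)^3, (x - 1). Arranging the block sizes at each eigenvalue in decreasing order and taking row products gives the invariant factors.

Invariant factors (smallest first, each dividing the next): x - 1, (x - 1)^3.

Check: the last factor (x - 1)^3 is the minimal polynomial, and the product (x - 1)^4 is the characteristic polynomial.

x - 1, (x - 1)^3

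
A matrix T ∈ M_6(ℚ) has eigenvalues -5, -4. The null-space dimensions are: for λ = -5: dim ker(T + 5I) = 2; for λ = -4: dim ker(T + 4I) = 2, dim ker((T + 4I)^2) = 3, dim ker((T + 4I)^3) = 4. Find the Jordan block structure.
λ = -5: successive nullity increments [2] count blocks of size ≥ k; block sizes are [1, 1].
λ = -4: successive nullity increments [2, 1, 1] count blocks of size ≥ k; block sizes are [3, 1].

Jordan blocks: (-5, 1), (-5, 1), (-4, 3), (-4, 1)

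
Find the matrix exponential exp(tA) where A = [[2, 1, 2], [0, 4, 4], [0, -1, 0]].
A has Jordan form J = [[2, 1, 0], [0, 2, 0], [0, 0, 2]] with A = PJP^{-1}, so e^{tA} = P e^{tJ} P^{-1}.

For a Jordan block J_k(λ), e^{tJ_k(λ)} = e^{λt} · (I + tN + t^2 N^2/2! + ... + t^{k-1} N^{k-1}/(k-1)!) where N is the nilpotent superdiagonal part.

Assembling the blocks and conjugating back gives the entries of e^{tA} as shown above.

e^{tA} = [[e^{2*t}, t*e^{2*t}, 2*t*e^{2*t}], [0, (2*t + 1)*e^{2*t}, 4*t*e^{2*t}], [0, -t*e^{2*t}, (1 - 2*t)*e^{2*t}]]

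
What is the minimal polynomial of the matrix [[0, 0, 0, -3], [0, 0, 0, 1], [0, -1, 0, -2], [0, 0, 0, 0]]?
m_A(x) = x^3

The characteristic polynomial factors as x^4. The minimal polynomial is ∏(x - λ)^{k_λ} where k_λ is the size of the largest Jordan block at λ.

For λ = 0: rank(A) = 2, and the largest Jordan block has size 3 (the smallest k with rank(A^k) = rank(A^(k+1))).

So m_A(x) = x^3.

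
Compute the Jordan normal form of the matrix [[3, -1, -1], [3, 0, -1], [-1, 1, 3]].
J = [[2, 1, 0], [0, 2, 1], [0, 0, 2]]

The characteristic polynomial is det(xI - A) = (x - 2)^3, so the eigenvalues are 2 (algebraic multiplicity 3).

For λ = 2: rank(A - 2I) = 2, rank((A - 2I)^2) = 1, rank((A - 2I)^3) = 0. The eigenspace has dimension 3 - 2 = 1, so there is 1 Jordan block; the rank sequence gives block sizes [3].

Assembling the blocks gives the Jordan form J above.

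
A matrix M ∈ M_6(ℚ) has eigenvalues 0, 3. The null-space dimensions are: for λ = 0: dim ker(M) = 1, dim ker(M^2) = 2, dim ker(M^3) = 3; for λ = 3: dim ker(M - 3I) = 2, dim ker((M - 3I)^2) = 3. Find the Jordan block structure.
Jordan blocks: (0, 3), (3, 2), (3, 1)

λ = 0: successive nullity increments [1, 1, 1] count blocks of size ≥ k; block sizes are [3].
λ = 3: successive nullity increments [2, 1] count blocks of size ≥ k; block sizes are [2, 1].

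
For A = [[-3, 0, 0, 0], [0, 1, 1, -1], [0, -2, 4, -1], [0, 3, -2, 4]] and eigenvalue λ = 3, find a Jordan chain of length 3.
v_1 = [[0, 0, 1, 1]]^T, v_2 = [[0, 0, 0, -1]]^T, v_3 = [[0, 1, 1, -1]]^T

We seek v_1 ∈ ker((A - 3I)^3) \ ker((A - 3I)^2), then set v_{i+1} = (A - 3I) v_i.

One such chain is v_1 = [[0, 0, 1, 1]]^T, v_2 = [[0, 0, 0, -1]]^T, v_3 = [[0, 1, 1, -1]]^T. Check: (A - 3I) v_3 = [[0, 0, 0, 0]]^T = 0.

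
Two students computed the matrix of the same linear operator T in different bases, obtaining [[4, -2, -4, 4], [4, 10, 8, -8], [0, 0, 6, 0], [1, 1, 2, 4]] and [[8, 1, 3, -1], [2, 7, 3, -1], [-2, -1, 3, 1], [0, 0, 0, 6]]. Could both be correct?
Yes.

Two matrices over a field are similar if and only if they have the same invariant factors.

Both A and B have characteristic polynomial (x - 6)^4 and minimal polynomial (x - 6)^2. Computing further, both have invariant factors x - 6, x - 6, (x - 6)^2. Hence A and B are similar.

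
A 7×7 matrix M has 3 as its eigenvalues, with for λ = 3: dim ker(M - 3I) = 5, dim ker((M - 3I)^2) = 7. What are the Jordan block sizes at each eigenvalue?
Jordan blocks: (3, 2), (3, 2), (3, 1), (3, 1), (3, 1)

λ = 3: successive nullity increments [5, 2] count blocks of size ≥ k; block sizes are [2, 2, 1, 1, 1].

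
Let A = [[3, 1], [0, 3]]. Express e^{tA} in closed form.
e^{tA} = [[e^{3*t}, t*e^{3*t}], [0, e^{3*t}]]

A has Jordan form J = [[3, 1], [0, 3]] with A = PJP^{-1}, so e^{tA} = P e^{tJ} P^{-1}.

For a Jordan block J_k(λ), e^{tJ_k(λ)} = e^{λt} · (I + tN + t^2 N^2/2! + ... + t^{k-1} N^{k-1}/(k-1)!) where N is the nilpotent superdiagonal part.

Assembling the blocks and conjugating back gives the entries of e^{tA} as shown above.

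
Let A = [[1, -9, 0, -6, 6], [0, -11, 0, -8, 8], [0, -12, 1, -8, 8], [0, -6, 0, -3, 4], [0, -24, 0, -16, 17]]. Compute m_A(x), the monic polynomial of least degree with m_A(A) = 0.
m_A(x) = (x - 1)^2

The characteristic polynomial factors as (x - 1)^5. The minimal polynomial is ∏(x - λ)^{k_λ} where k_λ is the size of the largest Jordan block at λ.

For λ = 1: rank(A - I) = 1, and the largest Jordan block has size 2 (the smallest k with rank((A - I)^k) = rank((A - I)^(k+1))).

So m_A(x) = (x - 1)^2.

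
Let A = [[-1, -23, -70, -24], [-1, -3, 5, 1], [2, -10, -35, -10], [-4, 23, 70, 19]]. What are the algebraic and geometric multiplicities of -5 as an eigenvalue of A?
The characteristic polynomial is (x + 5)^4, so the factor x + 5 appears with exponent 4: the algebraic multiplicity is 4.

rank(A + 5I) = 2, so the eigenspace has dimension 4 - 2 = 2: the geometric multiplicity is 2.

Since 2 < 4, A is not diagonalizable.

algebraic multiplicity 4, geometric multiplicity 2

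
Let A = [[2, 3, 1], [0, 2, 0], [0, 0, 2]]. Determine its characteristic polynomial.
xI - A = [[x - 2, -3, -1], [0, x - 2, 0], [0, 0, x - 2]].

Expanding det(xI - A) along the first row:
det(xI - A) = + (x - 2)·det([[x - 2, 0], [0, x - 2]]) - (-3)·det([[0, 0], [0, x - 2]]) + (-1)·det([[0, x - 2], [0, 0]]).

Evaluating gives χ_A(x) = x^3 - 6x^2 + 12x - 8 = (x - 2)^3.

χ_A(x) = (x - 2)^3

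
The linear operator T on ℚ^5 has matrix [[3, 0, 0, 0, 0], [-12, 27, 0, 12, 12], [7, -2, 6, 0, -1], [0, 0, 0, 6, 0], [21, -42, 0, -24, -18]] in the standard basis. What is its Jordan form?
The characteristic polynomial is det(xI - A) = (x - 6)^3(x - 3)^2, so the eigenvalues are 3 (algebraic multiplicity 2), 6 (algebraic multiplicity 3).

For λ = 3: rank(A - 3I) = 3. The eigenspace has dimension 5 - 3 = 2, so there are 2 Jordan blocks; the rank sequence gives block sizes [1, 1].

For λ = 6: rank(A - 6I) = 3, rank((A - 6I)^2) = 2. The eigenspace has dimension 5 - 3 = 2, so there are 2 Jordan blocks; the rank sequence gives block sizes [2, 1].

Assembling the blocks gives the Jordan form J above.

J = [[3, 0, 0, 0, 0], [0, 3, 0, 0, 0], [0, 0, 6, 1, 0], [0, 0, 0, 6, 0], [0, 0, 0, 0, 6]]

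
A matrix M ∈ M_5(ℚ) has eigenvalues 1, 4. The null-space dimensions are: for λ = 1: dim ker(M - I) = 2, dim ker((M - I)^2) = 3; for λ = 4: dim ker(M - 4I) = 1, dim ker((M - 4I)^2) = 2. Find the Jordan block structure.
λ = 1: successive nullity increments [2, 1] count blocks of size ≥ k; block sizes are [2, 1].
λ = 4: successive nullity increments [1, 1] count blocks of size ≥ k; block sizes are [2].

Jordan blocks: (1, 2), (1, 1), (4, 2)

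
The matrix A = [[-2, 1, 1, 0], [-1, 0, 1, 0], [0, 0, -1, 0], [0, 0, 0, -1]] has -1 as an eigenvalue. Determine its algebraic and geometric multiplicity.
algebraic multiplicity 4, geometric multiplicity 3

The characteristic polynomial is (x + 1)^4, so the factor x + 1 appears with exponent 4: the algebraic multiplicity is 4.

rank(A + I) = 1, so the eigenspace has dimension 4 - 1 = 3: the geometric multiplicity is 3.

Since 3 < 4, A is not diagonalizable.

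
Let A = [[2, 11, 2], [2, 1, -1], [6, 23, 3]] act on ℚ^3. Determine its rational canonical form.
The invariant factors of A (the non-unit diagonal entries of the Smith normal form of xI - A over ℚ[x]) are x^2(x - 6), each dividing the next. The characteristic polynomial is their product, x^2(x - 6).

The rational canonical form is the block-diagonal matrix of companion matrices C(f_i):
R = [[0, 0, 0], [1, 0, 0], [0, 1, 6]].

R = [[0, 0, 0], [1, 0, 0], [0, 1, 6]]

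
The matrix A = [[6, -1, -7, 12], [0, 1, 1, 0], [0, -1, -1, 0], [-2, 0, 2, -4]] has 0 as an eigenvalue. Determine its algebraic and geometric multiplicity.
algebraic multiplicity 3, geometric multiplicity 2

The characteristic polynomial is x^3(x - 2), so the factor x appears with exponent 3: the algebraic multiplicity is 3.

rank(A) = 2, so the eigenspace has dimension 4 - 2 = 2: the geometric multiplicity is 2.

Since 2 < 3, A is not diagonalizable.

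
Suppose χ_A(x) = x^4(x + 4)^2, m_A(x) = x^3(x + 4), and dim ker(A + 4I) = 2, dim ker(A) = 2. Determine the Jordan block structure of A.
λ = -4: algebraic multiplicity 2 (exponent in χ_A), largest block size 1 (exponent in m_A), 2 blocks (geometric multiplicity). These force block sizes [1, 1].
λ = 0: algebraic multiplicity 4 (exponent in χ_A), largest block size 3 (exponent in m_A), 2 blocks (geometric multiplicity). These force block sizes [3, 1].

Jordan blocks: (-4, 1), (-4, 1), (0, 3), (0, 1)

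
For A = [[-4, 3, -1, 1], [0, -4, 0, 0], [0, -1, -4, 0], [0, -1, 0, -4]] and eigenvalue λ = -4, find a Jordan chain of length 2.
v_1 = [[3, 0, 0, 1]]^T, v_2 = [[1, 0, 0, 0]]^T

We seek v_1 ∈ ker((A + 4I)^2) \ ker(A + 4I), then set v_{i+1} = (A + 4I) v_i.

One such chain is v_1 = [[3, 0, 0, 1]]^T, v_2 = [[1, 0, 0, 0]]^T. Check: (A + 4I) v_2 = [[0, 0, 0, 0]]^T = 0.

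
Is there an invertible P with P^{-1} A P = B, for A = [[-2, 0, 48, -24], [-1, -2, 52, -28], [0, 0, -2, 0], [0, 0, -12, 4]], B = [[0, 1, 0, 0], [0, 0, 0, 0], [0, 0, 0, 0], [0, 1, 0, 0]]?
No.

trace(A) = -2 but trace(B) = 0. The trace is a similarity invariant, so A and B are not similar.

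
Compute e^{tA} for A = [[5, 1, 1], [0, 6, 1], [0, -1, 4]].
A has Jordan form J = [[5, 1, 0], [0, 5, 0], [0, 0, 5]] with A = PJP^{-1}, so e^{tA} = P e^{tJ} P^{-1}.

For a Jordan block J_k(λ), e^{tJ_k(λ)} = e^{λt} · (I + tN + t^2 N^2/2! + ... + t^{k-1} N^{k-1}/(k-1)!) where N is the nilpotent superdiagonal part.

Assembling the blocks and conjugating back gives the entries of e^{tA} as shown above.

e^{tA} = [[e^{5*t}, t*e^{5*t}, t*e^{5*t}], [0, (t + 1)*e^{5*t}, t*e^{5*t}], [0, -t*e^{5*t}, (1 - t)*e^{5*t}]]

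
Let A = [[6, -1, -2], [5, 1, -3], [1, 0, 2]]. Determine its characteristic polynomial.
χ_A(x) = (x - 3)^3

xI - A = [[x - 6, 1, 2], [-5, x - 1, 3], [-1, 0, x - 2]].

Expanding det(xI - A) along the first row:
det(xI - A) = + (x - 6)·det([[x - 1, 3], [0, x - 2]]) - (1)·det([[-5, 3], [-1, x - 2]]) + (2)·det([[-5, x - 1], [-1, 0]]).

Evaluating gives χ_A(x) = x^3 - 9x^2 + 27x - 27 = (x - 3)^3.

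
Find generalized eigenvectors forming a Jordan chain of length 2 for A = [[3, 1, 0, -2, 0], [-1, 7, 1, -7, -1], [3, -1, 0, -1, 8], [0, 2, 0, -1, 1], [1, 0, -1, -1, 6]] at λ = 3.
We seek v_1 ∈ ker((A - 3I)^2) \ ker(A - 3I), then set v_{i+1} = (A - 3I) v_i.

One such chain is v_1 = [[0, 0, 3, 0, 1]]^T, v_2 = [[0, 2, -1, 1, 0]]^T. Check: (A - 3I) v_2 = [[0, 0, 0, 0, 0]]^T = 0.

v_1 = [[0, 0, 3, 0, 1]]^T, v_2 = [[0, 2, -1, 1, 0]]^T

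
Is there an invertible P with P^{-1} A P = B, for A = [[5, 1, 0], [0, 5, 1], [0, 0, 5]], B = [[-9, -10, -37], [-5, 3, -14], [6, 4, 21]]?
Yes.

Two matrices over a field are similar if and only if they have the same invariant factors.

Both A and B have characteristic polynomial (x - 5)^3 and minimal polynomial (x - 5)^3. Computing further, both have invariant factors (x - 5)^3. Hence A and B are similar.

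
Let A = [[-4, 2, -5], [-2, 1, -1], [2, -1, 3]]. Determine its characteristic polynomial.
xI - A = [[x + 4, -2, 5], [2, x - 1, 1], [-2, 1, x - 3]].

Expanding det(xI - A) along the first row:
det(xI - A) = + (x + 4)·det([[x - 1, 1], [1, x - 3]]) - (-2)·det([[2, 1], [-2, x - 3]]) + (5)·det([[2, x - 1], [-2, 1]]).

Evaluating gives χ_A(x) = x^3.

χ_A(x) = x^3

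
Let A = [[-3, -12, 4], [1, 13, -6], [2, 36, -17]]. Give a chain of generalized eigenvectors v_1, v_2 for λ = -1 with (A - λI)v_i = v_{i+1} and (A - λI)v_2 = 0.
We seek v_1 ∈ ker((A + I)^2) \ ker(A + I), then set v_{i+1} = (A + I) v_i.

One such chain is v_1 = [[1, 0, 0]]^T, v_2 = [[-2, 1, 2]]^T. Check: (A + I) v_2 = [[0, 0, 0]]^T = 0.

v_1 = [[1, 0, 0]]^T, v_2 = [[-2, 1, 2]]^T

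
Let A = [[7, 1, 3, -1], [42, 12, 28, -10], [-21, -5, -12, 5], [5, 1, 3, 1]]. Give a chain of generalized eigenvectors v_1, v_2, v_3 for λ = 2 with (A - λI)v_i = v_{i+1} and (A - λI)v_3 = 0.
We seek v_1 ∈ ker((A - 2I)^3) \ ker((A - 2I)^2), then set v_{i+1} = (A - 2I) v_i.

One such chain is v_1 = [[0, -3, 1, 0]]^T, v_2 = [[0, -2, 1, 0]]^T, v_3 = [[1, 8, -4, 1]]^T. Check: (A - 2I) v_3 = [[0, 0, 0, 0]]^T = 0.

v_1 = [[0, -3, 1, 0]]^T, v_2 = [[0, -2, 1, 0]]^T, v_3 = [[1, 8, -4, 1]]^T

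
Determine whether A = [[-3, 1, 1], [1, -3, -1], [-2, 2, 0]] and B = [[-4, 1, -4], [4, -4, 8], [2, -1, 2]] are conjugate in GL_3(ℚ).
Yes.

Two matrices over a field are similar if and only if they have the same invariant factors.

Both A and B have characteristic polynomial (x + 2)^3 and minimal polynomial (x + 2)^2. Computing further, both have invariant factors x + 2, (x + 2)^2. Hence A and B are similar.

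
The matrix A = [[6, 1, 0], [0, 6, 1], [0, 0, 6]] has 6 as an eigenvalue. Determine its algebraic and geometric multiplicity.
The characteristic polynomial is (x - 6)^3, so the factor x - 6 appears with exponent 3: the algebraic multiplicity is 3.

rank(A - 6I) = 2, so the eigenspace has dimension 3 - 2 = 1: the geometric multiplicity is 1.

Since 1 < 3, A is not diagonalizable.

algebraic multiplicity 3, geometric multiplicity 1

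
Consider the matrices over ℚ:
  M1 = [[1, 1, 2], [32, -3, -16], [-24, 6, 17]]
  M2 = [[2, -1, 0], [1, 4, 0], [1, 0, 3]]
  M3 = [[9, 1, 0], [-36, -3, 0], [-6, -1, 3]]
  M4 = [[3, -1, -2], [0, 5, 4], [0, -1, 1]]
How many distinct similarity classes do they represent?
3 classes: {M1}, {M2}, {M3, M4}

Characteristic polynomials: χ_{M1} = (x - 5)^3, χ_{M2} = (x - 3)^3, χ_{M3} = (x - 3)^3, χ_{M4} = (x - 3)^3.

{M1}: invariant factors x - 5, (x - 5)^2.

{M2}: invariant factors (x - 3)^3.

{M3, M4}: invariant factors x - 3, (x - 3)^2.

Matrices are similar if and only if their invariant-factor lists agree; the partition into similarity classes is {M1}, {M2}, {M3, M4}.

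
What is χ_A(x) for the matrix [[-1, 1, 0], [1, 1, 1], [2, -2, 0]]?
xI - A = [[x + 1, -1, 0], [-1, x - 1, -1], [-2, 2, x]].

Expanding det(xI - A) along the first row:
det(xI - A) = + (x + 1)·det([[x - 1, -1], [2, x]]) - (-1)·det([[-1, -1], [-2, x]]) + (0)·det([[-1, x - 1], [-2, 2]]).

Evaluating gives χ_A(x) = x^3.

χ_A(x) = x^3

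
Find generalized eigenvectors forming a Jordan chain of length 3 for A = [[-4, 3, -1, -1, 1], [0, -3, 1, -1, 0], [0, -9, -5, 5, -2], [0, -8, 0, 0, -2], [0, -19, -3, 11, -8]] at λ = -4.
v_1 = [[0, 0, 0, -1, -2]]^T, v_2 = [[-1, 1, -1, 0, -3]]^T, v_3 = [[1, 0, -2, -2, -4]]^T

We seek v_1 ∈ ker((A + 4I)^3) \ ker((A + 4I)^2), then set v_{i+1} = (A + 4I) v_i.

One such chain is v_1 = [[0, 0, 0, -1, -2]]^T, v_2 = [[-1, 1, -1, 0, -3]]^T, v_3 = [[1, 0, -2, -2, -4]]^T. Check: (A + 4I) v_3 = [[0, 0, 0, 0, 0]]^T = 0.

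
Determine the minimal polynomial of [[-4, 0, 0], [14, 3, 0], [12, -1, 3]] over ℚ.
m_A(x) = (x - 3)^2(x + 4)

The characteristic polynomial factors as (x - 3)^2(x + 4). The minimal polynomial is ∏(x - λ)^{k_λ} where k_λ is the size of the largest Jordan block at λ.

For λ = -4: rank(A + 4I) = 2, and the largest Jordan block has size 1 (the smallest k with rank((A + 4I)^k) = rank((A + 4I)^(k+1))).
For λ = 3: rank(A - 3I) = 2, and the largest Jordan block has size 2 (the smallest k with rank((A - 3I)^k) = rank((A - 3I)^(k+1))).

So m_A(x) = (x - 3)^2(x + 4).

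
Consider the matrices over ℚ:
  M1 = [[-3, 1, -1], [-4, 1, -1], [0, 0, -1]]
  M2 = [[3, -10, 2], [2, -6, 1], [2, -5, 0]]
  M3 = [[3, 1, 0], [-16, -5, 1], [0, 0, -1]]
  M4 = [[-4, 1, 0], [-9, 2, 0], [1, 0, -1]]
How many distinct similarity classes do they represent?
2 classes: {M1, M3, M4}, {M2}

Characteristic polynomials: χ_{M1} = (x + 1)^3, χ_{M2} = (x + 1)^3, χ_{M3} = (x + 1)^3, χ_{M4} = (x + 1)^3.

{M1, M3, M4}: invariant factors (x + 1)^3.

{M2}: invariant factors x + 1, (x + 1)^2.

Matrices are similar if and only if their invariant-factor lists agree; the partition into similarity classes is {M1, M3, M4}, {M2}.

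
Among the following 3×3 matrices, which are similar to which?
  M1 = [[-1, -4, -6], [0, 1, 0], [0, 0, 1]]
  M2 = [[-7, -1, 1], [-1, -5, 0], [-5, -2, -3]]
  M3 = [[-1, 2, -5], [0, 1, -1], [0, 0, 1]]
3 classes: {M1}, {M2}, {M3}

Characteristic polynomials: χ_{M1} = (x - 1)^2(x + 1), χ_{M2} = (x + 5)^3, χ_{M3} = (x - 1)^2(x + 1).

{M1}: invariant factors x - 1, (x - 1)(x + 1).

{M2}: invariant factors (x + 5)^3.

{M3}: invariant factors (x - 1)^2(x + 1).

Matrices are similar if and only if their invariant-factor lists agree; the partition into similarity classes is {M1}, {M2}, {M3}.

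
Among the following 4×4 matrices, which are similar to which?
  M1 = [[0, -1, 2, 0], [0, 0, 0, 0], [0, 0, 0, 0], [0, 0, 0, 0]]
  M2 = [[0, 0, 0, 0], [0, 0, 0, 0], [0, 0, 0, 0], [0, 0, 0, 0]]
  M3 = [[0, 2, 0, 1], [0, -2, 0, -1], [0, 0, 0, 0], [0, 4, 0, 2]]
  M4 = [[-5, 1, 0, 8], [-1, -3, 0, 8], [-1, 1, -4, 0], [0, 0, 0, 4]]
3 classes: {M1, M3}, {M2}, {M4}

Characteristic polynomials: χ_{M1} = x^4, χ_{M2} = x^4, χ_{M3} = x^4, χ_{M4} = (x - 4)(x + 4)^3.

{M1, M3}: invariant factors x, x, x^2.

{M2}: invariant factors x, x, x, x.

{M4}: invariant factors x + 4, (x - 4)(x + 4)^2.

Matrices are similar if and only if their invariant-factor lists agree; the partition into similarity classes is {M1, M3}, {M2}, {M4}.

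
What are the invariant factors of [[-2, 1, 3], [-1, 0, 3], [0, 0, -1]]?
x + 1, (x + 1)^2

The Jordan structure of A has elementary divisors (x + 1)^2, (x + 1). Arranging the block sizes at each eigenvalue in decreasing order and taking row products gives the invariant factors.

Invariant factors (smallest first, each dividing the next): x + 1, (x + 1)^2.

Check: the last factor (x + 1)^2 is the minimal polynomial, and the product (x + 1)^3 is the characteristic polynomial.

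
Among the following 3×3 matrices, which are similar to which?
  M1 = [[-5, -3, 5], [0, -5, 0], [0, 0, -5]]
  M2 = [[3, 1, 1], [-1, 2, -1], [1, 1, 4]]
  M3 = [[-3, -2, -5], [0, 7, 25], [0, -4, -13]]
Characteristic polynomials: χ_{M1} = (x + 5)^3, χ_{M2} = (x - 3)^3, χ_{M3} = (x + 3)^3.

{M1}: invariant factors x + 5, (x + 5)^2.

{M2}: invariant factors (x - 3)^3.

{M3}: invariant factors x + 3, (x + 3)^2.

Matrices are similar if and only if their invariant-factor lists agree; the partition into similarity classes is {M1}, {M2}, {M3}.

3 classes: {M1}, {M2}, {M3}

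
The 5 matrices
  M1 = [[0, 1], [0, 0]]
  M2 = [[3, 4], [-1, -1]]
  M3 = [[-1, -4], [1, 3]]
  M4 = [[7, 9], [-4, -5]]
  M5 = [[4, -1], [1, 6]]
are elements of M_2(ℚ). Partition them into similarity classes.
3 classes: {M1}, {M2, M3, M4}, {M5}

Characteristic polynomials: χ_{M1} = x^2, χ_{M2} = (x - 1)^2, χ_{M3} = (x - 1)^2, χ_{M4} = (x - 1)^2, χ_{M5} = (x - 5)^2.

{M1}: invariant factors x^2.

{M2, M3, M4}: invariant factors (x - 1)^2.

{M5}: invariant factors (x - 5)^2.

Matrices are similar if and only if their invariant-factor lists agree; the partition into similarity classes is {M1}, {M2, M3, M4}, {M5}.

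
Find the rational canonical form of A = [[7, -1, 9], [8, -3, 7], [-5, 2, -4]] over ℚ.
The invariant factors of A (the non-unit diagonal entries of the Smith normal form of xI - A over ℚ[x]) are x^3 + 2x + 2, each dividing the next. The characteristic polynomial is their product, x^3 + 2x + 2.

The rational canonical form is the block-diagonal matrix of companion matrices C(f_i):
R = [[0, 0, -2], [1, 0, -2], [0, 1, 0]].

Note the characteristic polynomial does not split into linear factors over ℚ, so A has no Jordan form over ℚ; the rational canonical form exists over any field.

R = [[0, 0, -2], [1, 0, -2], [0, 1, 0]]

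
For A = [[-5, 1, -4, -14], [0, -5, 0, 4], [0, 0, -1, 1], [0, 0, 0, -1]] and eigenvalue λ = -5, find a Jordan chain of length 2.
v_1 = [[0, 1, 0, 0]]^T, v_2 = [[1, 0, 0, 0]]^T

We seek v_1 ∈ ker((A + 5I)^2) \ ker(A + 5I), then set v_{i+1} = (A + 5I) v_i.

One such chain is v_1 = [[0, 1, 0, 0]]^T, v_2 = [[1, 0, 0, 0]]^T. Check: (A + 5I) v_2 = [[0, 0, 0, 0]]^T = 0.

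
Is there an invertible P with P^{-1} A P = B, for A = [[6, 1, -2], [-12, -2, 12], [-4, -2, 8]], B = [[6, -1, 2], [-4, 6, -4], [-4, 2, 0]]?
Yes.

Two matrices over a field are similar if and only if they have the same invariant factors.

Both A and B have characteristic polynomial (x - 4)^3 and minimal polynomial (x - 4)^2. Computing further, both have invariant factors x - 4, (x - 4)^2. Hence A and B are similar.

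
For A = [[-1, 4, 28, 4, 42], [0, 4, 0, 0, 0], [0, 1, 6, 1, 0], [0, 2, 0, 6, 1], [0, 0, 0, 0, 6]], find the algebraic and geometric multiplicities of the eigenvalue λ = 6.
algebraic multiplicity 3, geometric multiplicity 1

The characteristic polynomial is (x - 6)^3(x - 4)(x + 1), so the factor x - 6 appears with exponent 3: the algebraic multiplicity is 3.

rank(A - 6I) = 4, so the eigenspace has dimension 5 - 4 = 1: the geometric multiplicity is 1.

Since 1 < 3, A is not diagonalizable.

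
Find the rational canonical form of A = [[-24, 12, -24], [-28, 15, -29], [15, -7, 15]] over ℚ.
R = [[0, 0, -12], [1, 0, 2], [0, 1, 6]]

The invariant factors of A (the non-unit diagonal entries of the Smith normal form of xI - A over ℚ[x]) are (x - 6)(x^2 - 2), each dividing the next. The characteristic polynomial is their product, (x - 6)(x^2 - 2).

The rational canonical form is the block-diagonal matrix of companion matrices C(f_i):
R = [[0, 0, -12], [1, 0, 2], [0, 1, 6]].

Note the characteristic polynomial does not split into linear factors over ℚ, so A has no Jordan form over ℚ; the rational canonical form exists over any field.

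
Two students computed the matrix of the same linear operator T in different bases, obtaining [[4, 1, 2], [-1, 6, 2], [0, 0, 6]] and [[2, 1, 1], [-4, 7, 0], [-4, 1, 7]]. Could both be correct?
Two matrices over a field are similar if and only if they have the same invariant factors.

Both A and B have characteristic polynomial (x - 6)(x - 5)^2 and minimal polynomial (x - 6)(x - 5)^2. Computing further, both have invariant factors (x - 6)(x - 5)^2. Hence A and B are similar.

Yes.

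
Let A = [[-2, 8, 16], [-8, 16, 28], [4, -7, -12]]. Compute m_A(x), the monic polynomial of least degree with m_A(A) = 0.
m_A(x) = (x - 2)^2(x + 2)

The characteristic polynomial factors as (x - 2)^2(x + 2). The minimal polynomial is ∏(x - λ)^{k_λ} where k_λ is the size of the largest Jordan block at λ.

For λ = -2: rank(A + 2I) = 2, and the largest Jordan block has size 1 (the smallest k with rank((A + 2I)^k) = rank((A + 2I)^(k+1))).
For λ = 2: rank(A - 2I) = 2, and the largest Jordan block has size 2 (the smallest k with rank((A - 2I)^k) = rank((A - 2I)^(k+1))).

So m_A(x) = (x - 2)^2(x + 2).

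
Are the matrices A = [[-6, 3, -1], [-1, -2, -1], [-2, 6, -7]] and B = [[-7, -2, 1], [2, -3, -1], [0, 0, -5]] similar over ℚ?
Two matrices over a field are similar if and only if they have the same invariant factors.

Both A and B have characteristic polynomial (x + 5)^3 and minimal polynomial (x + 5)^2. Computing further, both have invariant factors x + 5, (x + 5)^2. Hence A and B are similar.

Yes.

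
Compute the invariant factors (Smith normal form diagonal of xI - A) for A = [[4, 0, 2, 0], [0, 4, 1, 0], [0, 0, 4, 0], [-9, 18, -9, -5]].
x - 4, (x - 4)^2(x + 5)

The Jordan structure of A has elementary divisors (x + 5), (x - 4)^2, (x - 4). Arranging the block sizes at each eigenvalue in decreasing order and taking row products gives the invariant factors.

Invariant factors (smallest first, each dividing the next): x - 4, (x - 4)^2(x + 5).

Check: the last factor (x - 4)^2(x + 5) is the minimal polynomial, and the product (x - 4)^3(x + 5) is the characteristic polynomial.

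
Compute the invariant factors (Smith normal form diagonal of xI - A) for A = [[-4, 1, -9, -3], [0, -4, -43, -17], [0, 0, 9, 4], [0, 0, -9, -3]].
(x - 3)^2(x + 4)^2

The Jordan structure of A has elementary divisors (x + 4)^2, (x - 3)^2. Arranging the block sizes at each eigenvalue in decreasing order and taking row products gives the invariant factors.

Invariant factors (smallest first, each dividing the next): (x - 3)^2(x + 4)^2.

Check: the last factor (x - 3)^2(x + 4)^2 is the minimal polynomial, and the product (x - 3)^2(x + 4)^2 is the characteristic polynomial.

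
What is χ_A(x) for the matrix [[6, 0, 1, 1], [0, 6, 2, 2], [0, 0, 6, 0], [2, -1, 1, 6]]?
xI - A = [[x - 6, 0, -1, -1], [0, x - 6, -2, -2], [0, 0, x - 6, 0], [-2, 1, -1, x - 6]].

Expanding det(xI - A) along the first row:
det(xI - A) = + (x - 6)·det([[x - 6, -2, -2], [0, x - 6, 0], [1, -1, x - 6]]) - (0)·det([[0, -2, -2], [0, x - 6, 0], [-2, -1, x - 6]]) + (-1)·det([[0, x - 6, -2], [0, 0, 0], [-2, 1, x - 6]]) - (-1)·det([[0, x - 6, -2], [0, 0, x - 6], [-2, 1, -1]]).

Evaluating gives χ_A(x) = x^4 - 24x^3 + 216x^2 - 864x + 1296 = (x - 6)^4.

χ_A(x) = (x - 6)^4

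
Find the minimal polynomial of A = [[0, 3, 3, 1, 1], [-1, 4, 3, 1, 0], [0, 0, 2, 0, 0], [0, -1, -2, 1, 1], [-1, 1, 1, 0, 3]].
The characteristic polynomial factors as (x - 2)^5. The minimal polynomial is ∏(x - λ)^{k_λ} where k_λ is the size of the largest Jordan block at λ.

For λ = 2: rank(A - 2I) = 3, and the largest Jordan block has size 3 (the smallest k with rank((A - 2I)^k) = rank((A - 2I)^(k+1))).

So m_A(x) = (x - 2)^3.

m_A(x) = (x - 2)^3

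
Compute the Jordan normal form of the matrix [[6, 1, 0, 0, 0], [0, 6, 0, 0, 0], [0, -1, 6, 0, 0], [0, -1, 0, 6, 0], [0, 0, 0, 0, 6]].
J = [[6, 1, 0, 0, 0], [0, 6, 0, 0, 0], [0, 0, 6, 0, 0], [0, 0, 0, 6, 0], [0, 0, 0, 0, 6]]

The characteristic polynomial is det(xI - A) = (x - 6)^5, so the eigenvalues are 6 (algebraic multiplicity 5).

For λ = 6: rank(A - 6I) = 1, rank((A - 6I)^2) = 0. The eigenspace has dimension 5 - 1 = 4, so there are 4 Jordan blocks; the rank sequence gives block sizes [2, 1, 1, 1].

Assembling the blocks gives the Jordan form J above.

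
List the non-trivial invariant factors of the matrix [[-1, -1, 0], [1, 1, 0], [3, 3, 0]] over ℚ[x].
The Jordan structure of A has elementary divisors x^2, x. Arranging the block sizes at each eigenvalue in decreasing order and taking row products gives the invariant factors.

Invariant factors (smallest first, each dividing the next): x, x^2.

Check: the last factor x^2 is the minimal polynomial, and the product x^3 is the characteristic polynomial.

x, x^2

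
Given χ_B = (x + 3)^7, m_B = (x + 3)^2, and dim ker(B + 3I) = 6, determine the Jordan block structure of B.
Jordan blocks: (-3, 2), (-3, 1), (-3, 1), (-3, 1), (-3, 1), (-3, 1)

λ = -3: algebraic multiplicity 7 (exponent in χ_B), largest block size 2 (exponent in m_B), 6 blocks (geometric multiplicity). These force block sizes [2, 1, 1, 1, 1, 1].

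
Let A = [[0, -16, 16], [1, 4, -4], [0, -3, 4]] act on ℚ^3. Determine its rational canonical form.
The invariant factors of A (the non-unit diagonal entries of the Smith normal form of xI - A over ℚ[x]) are (x - 4)(x - 2)^2, each dividing the next. The characteristic polynomial is their product, (x - 4)(x - 2)^2.

The rational canonical form is the block-diagonal matrix of companion matrices C(f_i):
R = [[0, 0, 16], [1, 0, -20], [0, 1, 8]].

R = [[0, 0, 16], [1, 0, -20], [0, 1, 8]]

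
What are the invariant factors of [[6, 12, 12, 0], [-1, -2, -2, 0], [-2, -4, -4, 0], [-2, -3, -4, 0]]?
x, x^3

The Jordan structure of A has elementary divisors x^3, x. Arranging the block sizes at each eigenvalue in decreasing order and taking row products gives the invariant factors.

Invariant factors (smallest first, each dividing the next): x, x^3.

Check: the last factor x^3 is the minimal polynomial, and the product x^4 is the characteristic polynomial.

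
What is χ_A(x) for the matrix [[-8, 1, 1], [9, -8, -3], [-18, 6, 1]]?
xI - A = [[x + 8, -1, -1], [-9, x + 8, 3], [18, -6, x - 1]].

Expanding det(xI - A) along the first row:
det(xI - A) = + (x + 8)·det([[x + 8, 3], [-6, x - 1]]) - (-1)·det([[-9, 3], [18, x - 1]]) + (-1)·det([[-9, x + 8], [18, -6]]).

Evaluating gives χ_A(x) = x^3 + 15x^2 + 75x + 125 = (x + 5)^3.

χ_A(x) = (x + 5)^3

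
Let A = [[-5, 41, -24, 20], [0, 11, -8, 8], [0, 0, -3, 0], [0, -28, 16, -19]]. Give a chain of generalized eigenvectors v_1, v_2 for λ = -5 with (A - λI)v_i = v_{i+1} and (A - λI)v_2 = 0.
We seek v_1 ∈ ker((A + 5I)^2) \ ker(A + 5I), then set v_{i+1} = (A + 5I) v_i.

One such chain is v_1 = [[4, 1, 0, -2]]^T, v_2 = [[1, 0, 0, 0]]^T. Check: (A + 5I) v_2 = [[0, 0, 0, 0]]^T = 0.

v_1 = [[4, 1, 0, -2]]^T, v_2 = [[1, 0, 0, 0]]^T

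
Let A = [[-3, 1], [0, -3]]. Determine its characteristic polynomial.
xI - A = [[x + 3, -1], [0, x + 3]].

Expanding det(xI - A) along the first row:
det(xI - A) = + (x + 3)·det([[x + 3]]) - (-1)·det([[0]]).

Evaluating gives χ_A(x) = x^2 + 6x + 9 = (x + 3)^2.

χ_A(x) = (x + 3)^2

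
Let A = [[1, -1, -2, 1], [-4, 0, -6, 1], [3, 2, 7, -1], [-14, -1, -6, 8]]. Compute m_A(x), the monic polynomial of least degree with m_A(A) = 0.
m_A(x) = (x - 5)^2(x - 3)^2

The characteristic polynomial factors as (x - 5)^2(x - 3)^2. The minimal polynomial is ∏(x - λ)^{k_λ} where k_λ is the size of the largest Jordan block at λ.

For λ = 3: rank(A - 3I) = 3, and the largest Jordan block has size 2 (the smallest k with rank((A - 3I)^k) = rank((A - 3I)^(k+1))).
For λ = 5: rank(A - 5I) = 3, and the largest Jordan block has size 2 (the smallest k with rank((A - 5I)^k) = rank((A - 5I)^(k+1))).

So m_A(x) = (x - 5)^2(x - 3)^2.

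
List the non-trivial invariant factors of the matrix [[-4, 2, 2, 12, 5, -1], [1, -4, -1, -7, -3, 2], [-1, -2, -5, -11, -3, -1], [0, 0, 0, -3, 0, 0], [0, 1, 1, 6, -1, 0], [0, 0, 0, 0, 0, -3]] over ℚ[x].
The Jordan structure of A has elementary divisors (x + 4)^2, (x + 3)^2, (x + 3)^2. Arranging the block sizes at each eigenvalue in decreasing order and taking row products gives the invariant factors.

Invariant factors (smallest first, each dividing the next): (x + 3)^2, (x + 3)^2(x + 4)^2.

Check: the last factor (x + 3)^2(x + 4)^2 is the minimal polynomial, and the product (x + 3)^4(x + 4)^2 is the characteristic polynomial.

(x + 3)^2, (x + 3)^2(x + 4)^2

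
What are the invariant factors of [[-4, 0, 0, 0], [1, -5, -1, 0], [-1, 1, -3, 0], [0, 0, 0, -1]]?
x + 4, (x + 1)(x + 4)^2

The Jordan structure of A has elementary divisors (x + 4)^2, (x + 4), (x + 1). Arranging the block sizes at each eigenvalue in decreasing order and taking row products gives the invariant factors.

Invariant factors (smallest first, each dividing the next): x + 4, (x + 1)(x + 4)^2.

Check: the last factor (x + 1)(x + 4)^2 is the minimal polynomial, and the product (x + 1)(x + 4)^3 is the characteristic polynomial.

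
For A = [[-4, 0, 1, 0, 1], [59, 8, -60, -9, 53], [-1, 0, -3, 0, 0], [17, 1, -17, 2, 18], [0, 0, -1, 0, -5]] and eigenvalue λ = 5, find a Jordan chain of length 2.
v_1 = [[0, 4, 0, 1, 0]]^T, v_2 = [[0, 3, 0, 1, 0]]^T

We seek v_1 ∈ ker((A - 5I)^2) \ ker(A - 5I), then set v_{i+1} = (A - 5I) v_i.

One such chain is v_1 = [[0, 4, 0, 1, 0]]^T, v_2 = [[0, 3, 0, 1, 0]]^T. Check: (A - 5I) v_2 = [[0, 0, 0, 0, 0]]^T = 0.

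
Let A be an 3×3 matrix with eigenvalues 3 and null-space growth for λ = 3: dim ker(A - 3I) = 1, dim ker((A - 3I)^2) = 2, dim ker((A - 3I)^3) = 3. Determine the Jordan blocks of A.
Jordan blocks: (3, 3)

λ = 3: successive nullity increments [1, 1, 1] count blocks of size ≥ k; block sizes are [3].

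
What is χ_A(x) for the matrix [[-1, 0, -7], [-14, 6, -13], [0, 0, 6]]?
xI - A = [[x + 1, 0, 7], [14, x - 6, 13], [0, 0, x - 6]].

Expanding det(xI - A) along the first row:
det(xI - A) = + (x + 1)·det([[x - 6, 13], [0, x - 6]]) - (0)·det([[14, 13], [0, x - 6]]) + (7)·det([[14, x - 6], [0, 0]]).

Evaluating gives χ_A(x) = x^3 - 11x^2 + 24x + 36 = (x - 6)^2(x + 1).

χ_A(x) = (x - 6)^2(x + 1)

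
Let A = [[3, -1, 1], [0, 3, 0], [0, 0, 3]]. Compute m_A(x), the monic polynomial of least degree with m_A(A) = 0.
m_A(x) = (x - 3)^2

The characteristic polynomial factors as (x - 3)^3. The minimal polynomial is ∏(x - λ)^{k_λ} where k_λ is the size of the largest Jordan block at λ.

For λ = 3: rank(A - 3I) = 1, and the largest Jordan block has size 2 (the smallest k with rank((A - 3I)^k) = rank((A - 3I)^(k+1))).

So m_A(x) = (x - 3)^2.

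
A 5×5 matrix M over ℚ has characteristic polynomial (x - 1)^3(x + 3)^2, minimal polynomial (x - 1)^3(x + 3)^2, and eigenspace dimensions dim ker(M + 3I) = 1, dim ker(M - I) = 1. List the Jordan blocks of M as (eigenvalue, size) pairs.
Jordan blocks: (-3, 2), (1, 3)

λ = -3: algebraic multiplicity 2 (exponent in χ_M), largest block size 2 (exponent in m_M), 1 block (geometric multiplicity). This forces block sizes [2].
λ = 1: algebraic multiplicity 3 (exponent in χ_M), largest block size 3 (exponent in m_M), 1 block (geometric multiplicity). This forces block sizes [3].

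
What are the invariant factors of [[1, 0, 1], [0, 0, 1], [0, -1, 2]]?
The Jordan structure of A has elementary divisors (x - 1)^3. Arranging the block sizes at each eigenvalue in decreasing order and taking row products gives the invariant factors.

Invariant factors (smallest first, each dividing the next): (x - 1)^3.

Check: the last factor (x - 1)^3 is the minimal polynomial, and the product (x - 1)^3 is the characteristic polynomial.

(x - 1)^3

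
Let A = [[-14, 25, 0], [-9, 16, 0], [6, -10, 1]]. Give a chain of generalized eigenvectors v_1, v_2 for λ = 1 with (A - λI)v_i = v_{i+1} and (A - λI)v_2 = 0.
v_1 = [[-2, -1, 1]]^T, v_2 = [[5, 3, -2]]^T

We seek v_1 ∈ ker((A - I)^2) \ ker(A - I), then set v_{i+1} = (A - I) v_i.

One such chain is v_1 = [[-2, -1, 1]]^T, v_2 = [[5, 3, -2]]^T. Check: (A - I) v_2 = [[0, 0, 0]]^T = 0.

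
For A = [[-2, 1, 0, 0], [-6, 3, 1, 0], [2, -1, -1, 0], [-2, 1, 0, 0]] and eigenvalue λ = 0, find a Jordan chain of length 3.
We seek v_1 ∈ ker(A^3) \ ker(A^2), then set v_{i+1} = A v_i.

One such chain is v_1 = [[0, 0, 1, 0]]^T, v_2 = [[0, 1, -1, 0]]^T, v_3 = [[1, 2, 0, 1]]^T. Check: A v_3 = [[0, 0, 0, 0]]^T = 0.

v_1 = [[0, 0, 1, 0]]^T, v_2 = [[0, 1, -1, 0]]^T, v_3 = [[1, 2, 0, 1]]^T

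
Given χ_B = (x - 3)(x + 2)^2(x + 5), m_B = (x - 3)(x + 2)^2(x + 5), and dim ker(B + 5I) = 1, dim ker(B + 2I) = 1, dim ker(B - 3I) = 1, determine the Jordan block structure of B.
λ = -5: algebraic multiplicity 1 (exponent in χ_B), largest block size 1 (exponent in m_B), 1 block (geometric multiplicity). This forces block sizes [1].
λ = -2: algebraic multiplicity 2 (exponent in χ_B), largest block size 2 (exponent in m_B), 1 block (geometric multiplicity). This forces block sizes [2].
λ = 3: algebraic multiplicity 1 (exponent in χ_B), largest block size 1 (exponent in m_B), 1 block (geometric multiplicity). This forces block sizes [1].

Jordan blocks: (-5, 1), (-2, 2), (3, 1)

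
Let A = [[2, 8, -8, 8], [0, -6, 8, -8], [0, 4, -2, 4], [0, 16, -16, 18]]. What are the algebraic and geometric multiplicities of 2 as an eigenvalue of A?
algebraic multiplicity 3, geometric multiplicity 3

The characteristic polynomial is (x - 6)(x - 2)^3, so the factor x - 2 appears with exponent 3: the algebraic multiplicity is 3.

rank(A - 2I) = 1, so the eigenspace has dimension 4 - 1 = 3: the geometric multiplicity is 3.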